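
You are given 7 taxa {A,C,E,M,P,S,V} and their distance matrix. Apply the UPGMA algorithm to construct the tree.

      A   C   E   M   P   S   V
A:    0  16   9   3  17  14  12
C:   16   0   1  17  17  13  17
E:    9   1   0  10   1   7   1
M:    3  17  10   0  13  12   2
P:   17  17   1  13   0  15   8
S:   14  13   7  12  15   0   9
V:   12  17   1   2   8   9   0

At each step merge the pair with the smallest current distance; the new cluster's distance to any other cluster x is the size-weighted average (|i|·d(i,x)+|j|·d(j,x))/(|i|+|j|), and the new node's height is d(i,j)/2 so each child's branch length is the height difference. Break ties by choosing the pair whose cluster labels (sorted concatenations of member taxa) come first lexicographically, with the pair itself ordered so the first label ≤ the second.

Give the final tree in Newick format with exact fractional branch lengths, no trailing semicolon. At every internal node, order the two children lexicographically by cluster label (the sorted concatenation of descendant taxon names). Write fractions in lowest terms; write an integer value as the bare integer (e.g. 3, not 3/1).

1. join C+E (d=1) ⇒ CE; edges |C|=1/2, |E|=1/2
  updated: d(A,CE)=25/2, d(CE,M)=27/2, d(CE,P)=9, d(CE,S)=10, d(CE,V)=9
2. join M+V (d=2) ⇒ MV; edges |M|=1, |V|=1
  updated: d(A,MV)=15/2, d(CE,MV)=45/4, d(MV,P)=21/2, d(MV,S)=21/2
3. join A+MV (d=15/2) ⇒ AMV; edges |A|=15/4, |MV|=11/4
  updated: d(AMV,CE)=35/3, d(AMV,P)=38/3, d(AMV,S)=35/3
4. join CE+P (d=9) ⇒ CEP; edges |CE|=4, |P|=9/2
  updated: d(AMV,CEP)=12, d(CEP,S)=35/3
5. join AMV+S (d=35/3) ⇒ AMSV; edges |AMV|=25/12, |S|=35/6
  updated: d(AMSV,CEP)=143/12
6. join AMSV+CEP (d=143/12) ⇒ ACEMPSV; edges |AMSV|=1/8, |CEP|=35/24
final tree: (((A:15/4,(M:1,V:1):11/4):25/12,S:35/6):1/8,((C:1/2,E:1/2):4,P:9/2):35/24)
total length: 55/2

(((A:15/4,(M:1,V:1):11/4):25/12,S:35/6):1/8,((C:1/2,E:1/2):4,P:9/2):35/24)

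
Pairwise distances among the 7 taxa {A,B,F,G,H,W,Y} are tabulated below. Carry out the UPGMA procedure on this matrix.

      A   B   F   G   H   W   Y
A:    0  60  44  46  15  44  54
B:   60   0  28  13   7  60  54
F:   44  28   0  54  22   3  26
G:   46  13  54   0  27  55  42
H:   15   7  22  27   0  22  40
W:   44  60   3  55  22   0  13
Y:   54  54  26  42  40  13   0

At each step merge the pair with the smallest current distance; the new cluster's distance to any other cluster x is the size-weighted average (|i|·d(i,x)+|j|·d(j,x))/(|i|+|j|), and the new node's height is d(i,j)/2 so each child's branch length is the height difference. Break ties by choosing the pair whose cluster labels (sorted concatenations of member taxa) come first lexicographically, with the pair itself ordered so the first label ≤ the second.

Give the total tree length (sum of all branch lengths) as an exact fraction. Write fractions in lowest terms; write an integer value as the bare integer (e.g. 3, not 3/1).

529/6

step 1: merge (F,W) at d=3; branch lengths F→3/2, W→3/2; new cluster FW
  updated: d(A,FW)=44, d(B,FW)=44, d(FW,G)=109/2, d(FW,H)=22, d(FW,Y)=39/2
step 2: merge (B,H) at d=7; branch lengths B→7/2, H→7/2; new cluster BH
  updated: d(A,BH)=75/2, d(BH,FW)=33, d(BH,G)=20, d(BH,Y)=47
step 3: merge (FW,Y) at d=39/2; branch lengths FW→33/4, Y→39/4; new cluster FWY
  updated: d(A,FWY)=142/3, d(BH,FWY)=113/3, d(FWY,G)=151/3
step 4: merge (BH,G) at d=20; branch lengths BH→13/2, G→10; new cluster BGH
  updated: d(A,BGH)=121/3, d(BGH,FWY)=377/9
step 5: merge (A,BGH) at d=121/3; branch lengths A→121/6, BGH→61/6; new cluster ABGH
  updated: d(ABGH,FWY)=173/4
step 6: merge (ABGH,FWY) at d=173/4; branch lengths ABGH→35/24, FWY→95/8; new cluster ABFGHWY
final tree: ((A:121/6,((B:7/2,H:7/2):13/2,G:10):61/6):35/24,((F:3/2,W:3/2):33/4,Y:39/4):95/8)
total length: 529/6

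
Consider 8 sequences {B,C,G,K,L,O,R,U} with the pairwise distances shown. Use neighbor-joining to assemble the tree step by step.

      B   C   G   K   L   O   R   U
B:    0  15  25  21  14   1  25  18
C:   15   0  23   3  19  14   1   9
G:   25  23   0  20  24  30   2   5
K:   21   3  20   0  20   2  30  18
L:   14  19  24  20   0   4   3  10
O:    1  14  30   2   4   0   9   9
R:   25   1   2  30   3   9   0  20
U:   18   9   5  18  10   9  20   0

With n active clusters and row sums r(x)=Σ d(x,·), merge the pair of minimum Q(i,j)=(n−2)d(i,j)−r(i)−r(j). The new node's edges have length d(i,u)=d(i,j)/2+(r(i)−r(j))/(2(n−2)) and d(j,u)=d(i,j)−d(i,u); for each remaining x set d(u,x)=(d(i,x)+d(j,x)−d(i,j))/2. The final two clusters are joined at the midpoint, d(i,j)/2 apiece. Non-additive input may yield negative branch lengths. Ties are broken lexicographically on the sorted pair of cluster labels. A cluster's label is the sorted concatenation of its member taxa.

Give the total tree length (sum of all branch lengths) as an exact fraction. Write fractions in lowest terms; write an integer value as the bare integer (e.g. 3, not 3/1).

1191/32

iteration 1: select G,R (d=2, Q=-207); attach at lengths (17/4, -9/4); label the merged cluster GR
  updated: d(B,GR)=24, d(C,GR)=11, d(GR,K)=24, d(GR,L)=25/2, d(GR,O)=37/2, d(GR,U)=23/2
iteration 2: select C,K (d=3, Q=-144); attach at lengths (-1/5, 16/5); label the merged cluster CK
  updated: d(B,CK)=33/2, d(CK,GR)=16, d(CK,L)=18, d(CK,O)=13/2, d(CK,U)=12
iteration 3: select B,O (d=1, Q=-217/2); attach at lengths (77/16, -61/16); label the merged cluster BO
  updated: d(BO,CK)=11, d(BO,GR)=83/4, d(BO,L)=17/2, d(BO,U)=13
iteration 4: select BO,CK (d=11, Q=-309/4); attach at lengths (39/8, 49/8); label the merged cluster BCKO
  updated: d(BCKO,GR)=103/8, d(BCKO,L)=31/4, d(BCKO,U)=7
iteration 5: select BCKO,L (d=31/4, Q=-339/8); attach at lengths (103/32, 145/32); label the merged cluster BCKLO
  updated: d(BCKLO,GR)=141/16, d(BCKLO,U)=37/8
iteration 6: select BCKLO,GR (d=141/16, Q=-399/16); attach at lengths (31/32, 251/32); label the merged cluster BCGKLOR
  updated: d(BCGKLOR,U)=117/32
iteration 7: select BCGKLOR,U (d=117/32); attach at lengths (117/64, 117/64); label the merged cluster BCGKLORU
final tree: (((((B:77/16,O:-61/16):39/8,(C:-1/5,K:16/5):49/8):103/32,L:145/32):31/32,(G:17/4,R:-9/4):251/32):117/64,U:117/64)
total length: 1191/32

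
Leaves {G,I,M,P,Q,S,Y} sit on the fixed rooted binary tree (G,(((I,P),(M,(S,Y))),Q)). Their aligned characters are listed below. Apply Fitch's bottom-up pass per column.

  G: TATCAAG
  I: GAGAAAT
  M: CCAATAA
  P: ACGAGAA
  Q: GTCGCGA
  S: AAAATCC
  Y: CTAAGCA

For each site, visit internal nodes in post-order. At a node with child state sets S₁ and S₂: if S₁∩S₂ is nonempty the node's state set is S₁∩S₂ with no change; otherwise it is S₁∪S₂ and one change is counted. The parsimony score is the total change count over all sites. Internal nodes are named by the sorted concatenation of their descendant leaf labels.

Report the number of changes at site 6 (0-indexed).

3

site 0, node IP: I={G} ∪ P={A} → {A,G} (+1)
site 0, node SY: S={A} ∪ Y={C} → {A,C} (+1)
site 0, node MSY: M={C} ∩ SY={A,C} → {C} (+0)
site 0, node IMPSY: IP={A,G} ∪ MSY={C} → {A,C,G} (+1)
site 0, node IMPQSY: IMPSY={A,C,G} ∩ Q={G} → {G} (+0)
site 0, node GIMPQSY: G={T} ∪ IMPQSY={G} → {G,T} (+1)
site 1, node IP: I={A} ∪ P={C} → {A,C} (+1)
site 1, node SY: S={A} ∪ Y={T} → {A,T} (+1)
site 1, node MSY: M={C} ∪ SY={A,T} → {A,C,T} (+1)
site 1, node IMPSY: IP={A,C} ∩ MSY={A,C,T} → {A,C} (+0)
site 1, node IMPQSY: IMPSY={A,C} ∪ Q={T} → {A,C,T} (+1)
site 1, node GIMPQSY: G={A} ∩ IMPQSY={A,C,T} → {A} (+0)
site 2, node IP: I={G} ∩ P={G} → {G} (+0)
site 2, node SY: S={A} ∩ Y={A} → {A} (+0)
site 2, node MSY: M={A} ∩ SY={A} → {A} (+0)
site 2, node IMPSY: IP={G} ∪ MSY={A} → {A,G} (+1)
site 2, node IMPQSY: IMPSY={A,G} ∪ Q={C} → {A,C,G} (+1)
site 2, node GIMPQSY: G={T} ∪ IMPQSY={A,C,G} → {A,C,G,T} (+1)
site 3, node IP: I={A} ∩ P={A} → {A} (+0)
site 3, node SY: S={A} ∩ Y={A} → {A} (+0)
site 3, node MSY: M={A} ∩ SY={A} → {A} (+0)
site 3, node IMPSY: IP={A} ∩ MSY={A} → {A} (+0)
site 3, node IMPQSY: IMPSY={A} ∪ Q={G} → {A,G} (+1)
site 3, node GIMPQSY: G={C} ∪ IMPQSY={A,G} → {A,C,G} (+1)
site 4, node IP: I={A} ∪ P={G} → {A,G} (+1)
site 4, node SY: S={T} ∪ Y={G} → {G,T} (+1)
site 4, node MSY: M={T} ∩ SY={G,T} → {T} (+0)
site 4, node IMPSY: IP={A,G} ∪ MSY={T} → {A,G,T} (+1)
site 4, node IMPQSY: IMPSY={A,G,T} ∪ Q={C} → {A,C,G,T} (+1)
site 4, node GIMPQSY: G={A} ∩ IMPQSY={A,C,G,T} → {A} (+0)
site 5, node IP: I={A} ∩ P={A} → {A} (+0)
site 5, node SY: S={C} ∩ Y={C} → {C} (+0)
site 5, node MSY: M={A} ∪ SY={C} → {A,C} (+1)
site 5, node IMPSY: IP={A} ∩ MSY={A,C} → {A} (+0)
site 5, node IMPQSY: IMPSY={A} ∪ Q={G} → {A,G} (+1)
site 5, node GIMPQSY: G={A} ∩ IMPQSY={A,G} → {A} (+0)
site 6, node IP: I={T} ∪ P={A} → {A,T} (+1)
site 6, node SY: S={C} ∪ Y={A} → {A,C} (+1)
site 6, node MSY: M={A} ∩ SY={A,C} → {A} (+0)
site 6, node IMPSY: IP={A,T} ∩ MSY={A} → {A} (+0)
site 6, node IMPQSY: IMPSY={A} ∩ Q={A} → {A} (+0)
site 6, node GIMPQSY: G={G} ∪ IMPQSY={A} → {A,G} (+1)
per-site changes: [4, 4, 3, 2, 4, 2, 3]; total = 22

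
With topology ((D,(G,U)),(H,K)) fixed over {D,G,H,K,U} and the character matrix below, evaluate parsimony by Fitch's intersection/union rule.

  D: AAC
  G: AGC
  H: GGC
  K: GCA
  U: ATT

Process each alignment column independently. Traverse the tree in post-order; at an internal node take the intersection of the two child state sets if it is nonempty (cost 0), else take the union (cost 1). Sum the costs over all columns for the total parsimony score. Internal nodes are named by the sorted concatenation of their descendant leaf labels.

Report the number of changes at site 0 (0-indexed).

GU@0: {A} ∩ {A} = {A} (intersection, +0)
DGU@0: {A} ∩ {A} = {A} (intersection, +0)
HK@0: {G} ∩ {G} = {G} (intersection, +0)
DGHKU@0: {A} ∪ {G} = {A,G} (union, +1)
GU@1: {G} ∪ {T} = {G,T} (union, +1)
DGU@1: {A} ∪ {G,T} = {A,G,T} (union, +1)
HK@1: {G} ∪ {C} = {C,G} (union, +1)
DGHKU@1: {A,G,T} ∩ {C,G} = {G} (intersection, +0)
GU@2: {C} ∪ {T} = {C,T} (union, +1)
DGU@2: {C} ∩ {C,T} = {C} (intersection, +0)
HK@2: {C} ∪ {A} = {A,C} (union, +1)
DGHKU@2: {C} ∩ {A,C} = {C} (intersection, +0)
per-site changes: [1, 3, 2]; total = 6

1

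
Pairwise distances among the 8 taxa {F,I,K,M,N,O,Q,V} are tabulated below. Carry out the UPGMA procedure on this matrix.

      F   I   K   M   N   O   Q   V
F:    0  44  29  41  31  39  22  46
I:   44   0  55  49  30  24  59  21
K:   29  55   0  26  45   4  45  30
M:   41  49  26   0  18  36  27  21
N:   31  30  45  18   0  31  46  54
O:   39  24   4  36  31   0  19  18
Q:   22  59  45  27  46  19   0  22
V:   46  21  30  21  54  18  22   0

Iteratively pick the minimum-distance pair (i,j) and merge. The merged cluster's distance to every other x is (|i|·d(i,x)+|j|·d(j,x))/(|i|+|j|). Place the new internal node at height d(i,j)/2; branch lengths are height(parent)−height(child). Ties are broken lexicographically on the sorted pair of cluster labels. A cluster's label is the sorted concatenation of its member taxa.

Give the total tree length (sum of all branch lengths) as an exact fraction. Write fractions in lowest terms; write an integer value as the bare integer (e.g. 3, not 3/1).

iteration 1: select K,O (d=4); attach at lengths (2, 2); label the merged cluster KO
  updated: d(F,KO)=34, d(I,KO)=79/2, d(KO,M)=31, d(KO,N)=38, d(KO,Q)=32, d(KO,V)=24
iteration 2: select M,N (d=18); attach at lengths (9, 9); label the merged cluster MN
  updated: d(F,MN)=36, d(I,MN)=79/2, d(KO,MN)=69/2, d(MN,Q)=73/2, d(MN,V)=75/2
iteration 3: select I,V (d=21); attach at lengths (21/2, 21/2); label the merged cluster IV
  updated: d(F,IV)=45, d(IV,KO)=127/4, d(IV,MN)=77/2, d(IV,Q)=81/2
iteration 4: select F,Q (d=22); attach at lengths (11, 11); label the merged cluster FQ
  updated: d(FQ,IV)=171/4, d(FQ,KO)=33, d(FQ,MN)=145/4
iteration 5: select IV,KO (d=127/4); attach at lengths (43/8, 111/8); label the merged cluster IKOV
  updated: d(FQ,IKOV)=303/8, d(IKOV,MN)=73/2
iteration 6: select FQ,MN (d=145/4); attach at lengths (57/8, 73/8); label the merged cluster FMNQ
  updated: d(FMNQ,IKOV)=595/16
iteration 7: select FMNQ,IKOV (d=595/16); attach at lengths (15/32, 87/32); label the merged cluster FIKMNOQV
final tree: (((F:11,Q:11):57/8,(M:9,N:9):73/8):15/32,((I:21/2,V:21/2):43/8,(K:2,O:2):111/8):87/32)
total length: 1659/16

1659/16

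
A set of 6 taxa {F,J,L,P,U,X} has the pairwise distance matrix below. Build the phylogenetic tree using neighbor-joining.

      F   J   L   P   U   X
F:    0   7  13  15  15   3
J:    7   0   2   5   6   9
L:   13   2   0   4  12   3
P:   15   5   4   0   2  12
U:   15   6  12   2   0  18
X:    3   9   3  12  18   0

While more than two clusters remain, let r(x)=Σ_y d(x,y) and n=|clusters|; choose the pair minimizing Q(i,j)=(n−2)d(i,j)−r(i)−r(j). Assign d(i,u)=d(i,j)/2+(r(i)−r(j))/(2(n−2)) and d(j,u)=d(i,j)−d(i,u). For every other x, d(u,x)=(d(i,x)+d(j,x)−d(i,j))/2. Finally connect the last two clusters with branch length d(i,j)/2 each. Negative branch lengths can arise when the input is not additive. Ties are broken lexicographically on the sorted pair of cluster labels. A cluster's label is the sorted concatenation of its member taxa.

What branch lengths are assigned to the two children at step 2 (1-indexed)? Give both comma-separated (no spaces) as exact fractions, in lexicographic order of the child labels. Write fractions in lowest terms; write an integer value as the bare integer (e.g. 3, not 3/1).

-1,3

1. join F+X (d=3, Q=-86) ⇒ FX; edges |F|=5/2, |X|=1/2
  updated: d(FX,J)=13/2, d(FX,L)=13/2, d(FX,P)=12, d(FX,U)=15
2. join P+U (d=2, Q=-52) ⇒ PU; edges |P|=-1, |U|=3
  updated: d(FX,PU)=25/2, d(J,PU)=9/2, d(L,PU)=7
3. join FX+L (d=13/2, Q=-28) ⇒ FLX; edges |FX|=23/4, |L|=3/4
  updated: d(FLX,J)=1, d(FLX,PU)=13/2
4. join FLX+J (d=1, Q=-12) ⇒ FJLX; edges |FLX|=3/2, |J|=-1/2
  updated: d(FJLX,PU)=5
5. join FJLX+PU (d=5) ⇒ FJLPUX; edges |FJLX|=5/2, |PU|=5/2
final tree: ((((F:5/2,X:1/2):23/4,L:3/4):3/2,J:-1/2):5/2,(P:-1,U:3):5/2)
total length: 35/2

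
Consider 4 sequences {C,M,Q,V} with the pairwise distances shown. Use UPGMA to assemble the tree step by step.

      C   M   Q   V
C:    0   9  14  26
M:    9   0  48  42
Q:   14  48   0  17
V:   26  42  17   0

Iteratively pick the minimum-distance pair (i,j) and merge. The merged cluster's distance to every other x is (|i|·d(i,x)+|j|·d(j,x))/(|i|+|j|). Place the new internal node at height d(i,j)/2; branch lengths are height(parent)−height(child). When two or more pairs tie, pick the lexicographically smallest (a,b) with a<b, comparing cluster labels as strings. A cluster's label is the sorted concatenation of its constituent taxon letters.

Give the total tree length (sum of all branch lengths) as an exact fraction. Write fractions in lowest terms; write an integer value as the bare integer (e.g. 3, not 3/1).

step 1: merge (C,M) at d=9; branch lengths C→9/2, M→9/2; new cluster CM
  updated: d(CM,Q)=31, d(CM,V)=34
step 2: merge (Q,V) at d=17; branch lengths Q→17/2, V→17/2; new cluster QV
  updated: d(CM,QV)=65/2
step 3: merge (CM,QV) at d=65/2; branch lengths CM→47/4, QV→31/4; new cluster CMQV
final tree: ((C:9/2,M:9/2):47/4,(Q:17/2,V:17/2):31/4)
total length: 91/2

91/2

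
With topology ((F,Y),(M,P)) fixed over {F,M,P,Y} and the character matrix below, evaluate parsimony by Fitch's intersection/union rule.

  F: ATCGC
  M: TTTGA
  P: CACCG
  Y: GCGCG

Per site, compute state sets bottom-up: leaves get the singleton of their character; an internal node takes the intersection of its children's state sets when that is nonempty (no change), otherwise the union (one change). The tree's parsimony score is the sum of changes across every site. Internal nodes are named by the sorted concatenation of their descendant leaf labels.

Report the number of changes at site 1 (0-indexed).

[col 0] FY: children F:{A}, Y:{G} ∪→ {A,G}; cost 1
[col 0] MP: children M:{T}, P:{C} ∪→ {C,T}; cost 1
[col 0] FMPY: children FY:{A,G}, MP:{C,T} ∪→ {A,C,G,T}; cost 1
[col 1] FY: children F:{T}, Y:{C} ∪→ {C,T}; cost 1
[col 1] MP: children M:{T}, P:{A} ∪→ {A,T}; cost 1
[col 1] FMPY: children FY:{C,T}, MP:{A,T} ∩→ {T}; cost 0
[col 2] FY: children F:{C}, Y:{G} ∪→ {C,G}; cost 1
[col 2] MP: children M:{T}, P:{C} ∪→ {C,T}; cost 1
[col 2] FMPY: children FY:{C,G}, MP:{C,T} ∩→ {C}; cost 0
[col 3] FY: children F:{G}, Y:{C} ∪→ {C,G}; cost 1
[col 3] MP: children M:{G}, P:{C} ∪→ {C,G}; cost 1
[col 3] FMPY: children FY:{C,G}, MP:{C,G} ∩→ {C,G}; cost 0
[col 4] FY: children F:{C}, Y:{G} ∪→ {C,G}; cost 1
[col 4] MP: children M:{A}, P:{G} ∪→ {A,G}; cost 1
[col 4] FMPY: children FY:{C,G}, MP:{A,G} ∩→ {G}; cost 0
per-site changes: [3, 2, 2, 2, 2]; total = 11

2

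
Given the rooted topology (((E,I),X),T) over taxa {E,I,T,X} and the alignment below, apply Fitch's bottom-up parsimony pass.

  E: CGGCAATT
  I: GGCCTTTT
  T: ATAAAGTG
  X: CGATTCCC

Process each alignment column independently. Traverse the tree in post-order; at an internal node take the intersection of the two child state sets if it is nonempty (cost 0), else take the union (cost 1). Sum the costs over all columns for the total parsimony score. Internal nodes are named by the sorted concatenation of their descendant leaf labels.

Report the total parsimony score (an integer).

[col 0] EI: children E:{C}, I:{G} ∪→ {C,G}; cost 1
[col 0] EIX: children EI:{C,G}, X:{C} ∩→ {C}; cost 0
[col 0] EITX: children EIX:{C}, T:{A} ∪→ {A,C}; cost 1
[col 1] EI: children E:{G}, I:{G} ∩→ {G}; cost 0
[col 1] EIX: children EI:{G}, X:{G} ∩→ {G}; cost 0
[col 1] EITX: children EIX:{G}, T:{T} ∪→ {G,T}; cost 1
[col 2] EI: children E:{G}, I:{C} ∪→ {C,G}; cost 1
[col 2] EIX: children EI:{C,G}, X:{A} ∪→ {A,C,G}; cost 1
[col 2] EITX: children EIX:{A,C,G}, T:{A} ∩→ {A}; cost 0
[col 3] EI: children E:{C}, I:{C} ∩→ {C}; cost 0
[col 3] EIX: children EI:{C}, X:{T} ∪→ {C,T}; cost 1
[col 3] EITX: children EIX:{C,T}, T:{A} ∪→ {A,C,T}; cost 1
[col 4] EI: children E:{A}, I:{T} ∪→ {A,T}; cost 1
[col 4] EIX: children EI:{A,T}, X:{T} ∩→ {T}; cost 0
[col 4] EITX: children EIX:{T}, T:{A} ∪→ {A,T}; cost 1
[col 5] EI: children E:{A}, I:{T} ∪→ {A,T}; cost 1
[col 5] EIX: children EI:{A,T}, X:{C} ∪→ {A,C,T}; cost 1
[col 5] EITX: children EIX:{A,C,T}, T:{G} ∪→ {A,C,G,T}; cost 1
[col 6] EI: children E:{T}, I:{T} ∩→ {T}; cost 0
[col 6] EIX: children EI:{T}, X:{C} ∪→ {C,T}; cost 1
[col 6] EITX: children EIX:{C,T}, T:{T} ∩→ {T}; cost 0
[col 7] EI: children E:{T}, I:{T} ∩→ {T}; cost 0
[col 7] EIX: children EI:{T}, X:{C} ∪→ {C,T}; cost 1
[col 7] EITX: children EIX:{C,T}, T:{G} ∪→ {C,G,T}; cost 1
per-site changes: [2, 1, 2, 2, 2, 3, 1, 2]; total = 15

15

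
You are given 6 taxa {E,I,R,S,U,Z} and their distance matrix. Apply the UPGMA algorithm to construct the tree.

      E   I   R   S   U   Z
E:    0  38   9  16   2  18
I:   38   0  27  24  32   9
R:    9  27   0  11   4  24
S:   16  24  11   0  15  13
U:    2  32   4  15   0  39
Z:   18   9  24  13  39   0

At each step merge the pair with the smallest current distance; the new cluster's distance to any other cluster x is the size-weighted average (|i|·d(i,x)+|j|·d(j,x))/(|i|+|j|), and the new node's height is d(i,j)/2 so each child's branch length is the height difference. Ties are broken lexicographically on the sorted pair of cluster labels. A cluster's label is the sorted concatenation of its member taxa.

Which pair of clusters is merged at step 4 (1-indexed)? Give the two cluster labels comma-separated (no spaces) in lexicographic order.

ERU,S

1. join E+U (d=2) ⇒ EU; edges |E|=1, |U|=1
  updated: d(EU,I)=35, d(EU,R)=13/2, d(EU,S)=31/2, d(EU,Z)=57/2
2. join EU+R (d=13/2) ⇒ ERU; edges |EU|=9/4, |R|=13/4
  updated: d(ERU,I)=97/3, d(ERU,S)=14, d(ERU,Z)=27
3. join I+Z (d=9) ⇒ IZ; edges |I|=9/2, |Z|=9/2
  updated: d(ERU,IZ)=89/3, d(IZ,S)=37/2
4. join ERU+S (d=14) ⇒ ERSU; edges |ERU|=15/4, |S|=7
  updated: d(ERSU,IZ)=215/8
5. join ERSU+IZ (d=215/8) ⇒ EIRSUZ; edges |ERSU|=103/16, |IZ|=143/16
final tree: ((((E:1,U:1):9/4,R:13/4):15/4,S:7):103/16,(I:9/2,Z:9/2):143/16)
total length: 341/8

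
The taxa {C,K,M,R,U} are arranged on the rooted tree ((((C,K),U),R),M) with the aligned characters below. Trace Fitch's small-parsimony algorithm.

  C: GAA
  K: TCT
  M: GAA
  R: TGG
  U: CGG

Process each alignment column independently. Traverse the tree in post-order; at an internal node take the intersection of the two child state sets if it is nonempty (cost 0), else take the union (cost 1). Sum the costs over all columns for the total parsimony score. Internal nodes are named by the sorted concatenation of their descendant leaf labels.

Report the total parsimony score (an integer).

9

[col 0] CK: children C:{G}, K:{T} ∪→ {G,T}; cost 1
[col 0] CKU: children CK:{G,T}, U:{C} ∪→ {C,G,T}; cost 1
[col 0] CKRU: children CKU:{C,G,T}, R:{T} ∩→ {T}; cost 0
[col 0] CKMRU: children CKRU:{T}, M:{G} ∪→ {G,T}; cost 1
[col 1] CK: children C:{A}, K:{C} ∪→ {A,C}; cost 1
[col 1] CKU: children CK:{A,C}, U:{G} ∪→ {A,C,G}; cost 1
[col 1] CKRU: children CKU:{A,C,G}, R:{G} ∩→ {G}; cost 0
[col 1] CKMRU: children CKRU:{G}, M:{A} ∪→ {A,G}; cost 1
[col 2] CK: children C:{A}, K:{T} ∪→ {A,T}; cost 1
[col 2] CKU: children CK:{A,T}, U:{G} ∪→ {A,G,T}; cost 1
[col 2] CKRU: children CKU:{A,G,T}, R:{G} ∩→ {G}; cost 0
[col 2] CKMRU: children CKRU:{G}, M:{A} ∪→ {A,G}; cost 1
per-site changes: [3, 3, 3]; total = 9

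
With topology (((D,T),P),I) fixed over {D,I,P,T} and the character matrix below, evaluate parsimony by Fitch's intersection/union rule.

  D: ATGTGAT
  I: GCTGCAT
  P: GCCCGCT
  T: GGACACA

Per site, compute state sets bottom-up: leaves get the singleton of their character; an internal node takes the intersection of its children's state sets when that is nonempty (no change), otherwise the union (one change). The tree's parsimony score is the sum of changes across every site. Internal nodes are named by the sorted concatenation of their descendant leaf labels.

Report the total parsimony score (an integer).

13

DT@0: {A} ∪ {G} = {A,G} (union, +1)
DPT@0: {A,G} ∩ {G} = {G} (intersection, +0)
DIPT@0: {G} ∩ {G} = {G} (intersection, +0)
DT@1: {T} ∪ {G} = {G,T} (union, +1)
DPT@1: {G,T} ∪ {C} = {C,G,T} (union, +1)
DIPT@1: {C,G,T} ∩ {C} = {C} (intersection, +0)
DT@2: {G} ∪ {A} = {A,G} (union, +1)
DPT@2: {A,G} ∪ {C} = {A,C,G} (union, +1)
DIPT@2: {A,C,G} ∪ {T} = {A,C,G,T} (union, +1)
DT@3: {T} ∪ {C} = {C,T} (union, +1)
DPT@3: {C,T} ∩ {C} = {C} (intersection, +0)
DIPT@3: {C} ∪ {G} = {C,G} (union, +1)
DT@4: {G} ∪ {A} = {A,G} (union, +1)
DPT@4: {A,G} ∩ {G} = {G} (intersection, +0)
DIPT@4: {G} ∪ {C} = {C,G} (union, +1)
DT@5: {A} ∪ {C} = {A,C} (union, +1)
DPT@5: {A,C} ∩ {C} = {C} (intersection, +0)
DIPT@5: {C} ∪ {A} = {A,C} (union, +1)
DT@6: {T} ∪ {A} = {A,T} (union, +1)
DPT@6: {A,T} ∩ {T} = {T} (intersection, +0)
DIPT@6: {T} ∩ {T} = {T} (intersection, +0)
per-site changes: [1, 2, 3, 2, 2, 2, 1]; total = 13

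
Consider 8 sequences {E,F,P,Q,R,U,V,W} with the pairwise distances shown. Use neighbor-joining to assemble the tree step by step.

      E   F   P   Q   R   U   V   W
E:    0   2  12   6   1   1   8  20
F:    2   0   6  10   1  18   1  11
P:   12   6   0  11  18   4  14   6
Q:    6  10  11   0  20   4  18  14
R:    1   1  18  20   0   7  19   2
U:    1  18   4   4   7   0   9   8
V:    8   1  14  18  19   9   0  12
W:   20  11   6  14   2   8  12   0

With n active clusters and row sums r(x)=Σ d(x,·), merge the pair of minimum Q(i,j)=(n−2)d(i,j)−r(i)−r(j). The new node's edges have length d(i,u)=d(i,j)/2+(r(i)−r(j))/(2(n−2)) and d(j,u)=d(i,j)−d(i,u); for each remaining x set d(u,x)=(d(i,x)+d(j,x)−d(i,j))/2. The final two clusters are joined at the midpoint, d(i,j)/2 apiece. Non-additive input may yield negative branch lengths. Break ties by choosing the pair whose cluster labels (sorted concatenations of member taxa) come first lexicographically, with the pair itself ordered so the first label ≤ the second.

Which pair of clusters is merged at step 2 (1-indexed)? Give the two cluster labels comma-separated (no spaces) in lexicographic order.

iteration 1: select R,W (d=2, Q=-129); attach at lengths (7/12, 17/12); label the merged cluster RW
  updated: d(E,RW)=19/2, d(F,RW)=5, d(P,RW)=11, d(Q,RW)=16, d(RW,U)=13/2, d(RW,V)=29/2
iteration 2: select F,V (d=1, Q=-203/2); attach at lengths (-7/4, 11/4); label the merged cluster FV
  updated: d(E,FV)=9/2, d(FV,P)=19/2, d(FV,Q)=27/2, d(FV,RW)=37/4, d(FV,U)=13
iteration 3: select FV,RW (d=37/4, Q=-65); attach at lengths (69/16, 79/16); label the merged cluster FRVW
  updated: d(E,FRVW)=19/8, d(FRVW,P)=45/8, d(FRVW,Q)=81/8, d(FRVW,U)=41/8
iteration 4: select FRVW,P (d=45/8, Q=-39); attach at lengths (5/4, 35/8); label the merged cluster FPRVW
  updated: d(E,FPRVW)=35/8, d(FPRVW,Q)=31/4, d(FPRVW,U)=7/4
iteration 5: select E,Q (d=6, Q=-137/8); attach at lengths (45/32, 147/32); label the merged cluster EQ
  updated: d(EQ,FPRVW)=49/16, d(EQ,U)=-1/2
iteration 6: select EQ,FPRVW (d=49/16, Q=-69/16); attach at lengths (13/32, 85/32); label the merged cluster EFPQRVW
  updated: d(EFPQRVW,U)=-29/32
iteration 7: select EFPQRVW,U (d=-29/32); attach at lengths (-29/64, -29/64); label the merged cluster EFPQRUVW
final tree: (((E:45/32,Q:147/32):13/32,(((F:-7/4,V:11/4):69/16,(R:7/12,W:17/12):79/16):5/4,P:35/8):85/32):-29/64,U:-29/64)
total length: 833/32

F,V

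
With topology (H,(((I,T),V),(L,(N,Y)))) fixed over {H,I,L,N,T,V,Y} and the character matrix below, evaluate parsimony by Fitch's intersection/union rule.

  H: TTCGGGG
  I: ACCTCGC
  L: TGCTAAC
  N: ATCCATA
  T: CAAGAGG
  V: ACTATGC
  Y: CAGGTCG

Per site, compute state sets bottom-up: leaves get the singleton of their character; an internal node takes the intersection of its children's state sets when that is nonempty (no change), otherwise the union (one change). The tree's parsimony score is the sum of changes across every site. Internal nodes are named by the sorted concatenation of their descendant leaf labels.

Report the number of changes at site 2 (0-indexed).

IT@0: {A} ∪ {C} = {A,C} (union, +1)
ITV@0: {A,C} ∩ {A} = {A} (intersection, +0)
NY@0: {A} ∪ {C} = {A,C} (union, +1)
LNY@0: {T} ∪ {A,C} = {A,C,T} (union, +1)
ILNTVY@0: {A} ∩ {A,C,T} = {A} (intersection, +0)
HILNTVY@0: {T} ∪ {A} = {A,T} (union, +1)
IT@1: {C} ∪ {A} = {A,C} (union, +1)
ITV@1: {A,C} ∩ {C} = {C} (intersection, +0)
NY@1: {T} ∪ {A} = {A,T} (union, +1)
LNY@1: {G} ∪ {A,T} = {A,G,T} (union, +1)
ILNTVY@1: {C} ∪ {A,G,T} = {A,C,G,T} (union, +1)
HILNTVY@1: {T} ∩ {A,C,G,T} = {T} (intersection, +0)
IT@2: {C} ∪ {A} = {A,C} (union, +1)
ITV@2: {A,C} ∪ {T} = {A,C,T} (union, +1)
NY@2: {C} ∪ {G} = {C,G} (union, +1)
LNY@2: {C} ∩ {C,G} = {C} (intersection, +0)
ILNTVY@2: {A,C,T} ∩ {C} = {C} (intersection, +0)
HILNTVY@2: {C} ∩ {C} = {C} (intersection, +0)
IT@3: {T} ∪ {G} = {G,T} (union, +1)
ITV@3: {G,T} ∪ {A} = {A,G,T} (union, +1)
NY@3: {C} ∪ {G} = {C,G} (union, +1)
LNY@3: {T} ∪ {C,G} = {C,G,T} (union, +1)
ILNTVY@3: {A,G,T} ∩ {C,G,T} = {G,T} (intersection, +0)
HILNTVY@3: {G} ∩ {G,T} = {G} (intersection, +0)
IT@4: {C} ∪ {A} = {A,C} (union, +1)
ITV@4: {A,C} ∪ {T} = {A,C,T} (union, +1)
NY@4: {A} ∪ {T} = {A,T} (union, +1)
LNY@4: {A} ∩ {A,T} = {A} (intersection, +0)
ILNTVY@4: {A,C,T} ∩ {A} = {A} (intersection, +0)
HILNTVY@4: {G} ∪ {A} = {A,G} (union, +1)
IT@5: {G} ∩ {G} = {G} (intersection, +0)
ITV@5: {G} ∩ {G} = {G} (intersection, +0)
NY@5: {T} ∪ {C} = {C,T} (union, +1)
LNY@5: {A} ∪ {C,T} = {A,C,T} (union, +1)
ILNTVY@5: {G} ∪ {A,C,T} = {A,C,G,T} (union, +1)
HILNTVY@5: {G} ∩ {A,C,G,T} = {G} (intersection, +0)
IT@6: {C} ∪ {G} = {C,G} (union, +1)
ITV@6: {C,G} ∩ {C} = {C} (intersection, +0)
NY@6: {A} ∪ {G} = {A,G} (union, +1)
LNY@6: {C} ∪ {A,G} = {A,C,G} (union, +1)
ILNTVY@6: {C} ∩ {A,C,G} = {C} (intersection, +0)
HILNTVY@6: {G} ∪ {C} = {C,G} (union, +1)
per-site changes: [4, 4, 3, 4, 4, 3, 4]; total = 26

3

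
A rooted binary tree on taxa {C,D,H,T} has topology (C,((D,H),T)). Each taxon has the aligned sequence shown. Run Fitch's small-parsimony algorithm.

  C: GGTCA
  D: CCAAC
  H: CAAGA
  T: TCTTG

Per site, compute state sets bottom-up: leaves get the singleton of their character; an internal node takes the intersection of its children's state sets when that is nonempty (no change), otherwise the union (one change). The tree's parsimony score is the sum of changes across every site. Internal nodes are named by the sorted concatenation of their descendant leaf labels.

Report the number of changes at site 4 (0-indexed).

site 0, node DH: D={C} ∩ H={C} → {C} (+0)
site 0, node DHT: DH={C} ∪ T={T} → {C,T} (+1)
site 0, node CDHT: C={G} ∪ DHT={C,T} → {C,G,T} (+1)
site 1, node DH: D={C} ∪ H={A} → {A,C} (+1)
site 1, node DHT: DH={A,C} ∩ T={C} → {C} (+0)
site 1, node CDHT: C={G} ∪ DHT={C} → {C,G} (+1)
site 2, node DH: D={A} ∩ H={A} → {A} (+0)
site 2, node DHT: DH={A} ∪ T={T} → {A,T} (+1)
site 2, node CDHT: C={T} ∩ DHT={A,T} → {T} (+0)
site 3, node DH: D={A} ∪ H={G} → {A,G} (+1)
site 3, node DHT: DH={A,G} ∪ T={T} → {A,G,T} (+1)
site 3, node CDHT: C={C} ∪ DHT={A,G,T} → {A,C,G,T} (+1)
site 4, node DH: D={C} ∪ H={A} → {A,C} (+1)
site 4, node DHT: DH={A,C} ∪ T={G} → {A,C,G} (+1)
site 4, node CDHT: C={A} ∩ DHT={A,C,G} → {A} (+0)
per-site changes: [2, 2, 1, 3, 2]; total = 10

2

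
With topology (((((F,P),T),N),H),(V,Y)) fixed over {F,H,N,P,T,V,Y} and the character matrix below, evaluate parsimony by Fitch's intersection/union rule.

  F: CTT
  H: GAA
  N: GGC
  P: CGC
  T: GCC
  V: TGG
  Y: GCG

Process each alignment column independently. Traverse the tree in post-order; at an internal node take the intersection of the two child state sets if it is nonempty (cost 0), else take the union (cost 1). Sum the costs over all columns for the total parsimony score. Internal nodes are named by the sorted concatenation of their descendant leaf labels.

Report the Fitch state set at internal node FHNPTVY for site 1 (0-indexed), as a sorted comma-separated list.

G

FP@0: {C} ∩ {C} = {C} (intersection, +0)
FPT@0: {C} ∪ {G} = {C,G} (union, +1)
FNPT@0: {C,G} ∩ {G} = {G} (intersection, +0)
FHNPT@0: {G} ∩ {G} = {G} (intersection, +0)
VY@0: {T} ∪ {G} = {G,T} (union, +1)
FHNPTVY@0: {G} ∩ {G,T} = {G} (intersection, +0)
FP@1: {T} ∪ {G} = {G,T} (union, +1)
FPT@1: {G,T} ∪ {C} = {C,G,T} (union, +1)
FNPT@1: {C,G,T} ∩ {G} = {G} (intersection, +0)
FHNPT@1: {G} ∪ {A} = {A,G} (union, +1)
VY@1: {G} ∪ {C} = {C,G} (union, +1)
FHNPTVY@1: {A,G} ∩ {C,G} = {G} (intersection, +0)
FP@2: {T} ∪ {C} = {C,T} (union, +1)
FPT@2: {C,T} ∩ {C} = {C} (intersection, +0)
FNPT@2: {C} ∩ {C} = {C} (intersection, +0)
FHNPT@2: {C} ∪ {A} = {A,C} (union, +1)
VY@2: {G} ∩ {G} = {G} (intersection, +0)
FHNPTVY@2: {A,C} ∪ {G} = {A,C,G} (union, +1)
per-site changes: [2, 4, 3]; total = 9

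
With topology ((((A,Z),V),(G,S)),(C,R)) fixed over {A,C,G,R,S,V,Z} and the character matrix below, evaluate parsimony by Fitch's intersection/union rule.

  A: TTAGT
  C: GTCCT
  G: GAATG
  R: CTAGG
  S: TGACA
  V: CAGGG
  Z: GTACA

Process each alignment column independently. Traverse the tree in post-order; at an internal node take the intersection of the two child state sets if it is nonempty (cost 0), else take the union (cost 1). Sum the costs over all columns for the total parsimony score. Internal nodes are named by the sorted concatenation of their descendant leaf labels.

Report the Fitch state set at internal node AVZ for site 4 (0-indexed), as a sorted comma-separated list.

site 0, node AZ: A={T} ∪ Z={G} → {G,T} (+1)
site 0, node AVZ: AZ={G,T} ∪ V={C} → {C,G,T} (+1)
site 0, node GS: G={G} ∪ S={T} → {G,T} (+1)
site 0, node AGSVZ: AVZ={C,G,T} ∩ GS={G,T} → {G,T} (+0)
site 0, node CR: C={G} ∪ R={C} → {C,G} (+1)
site 0, node ACGRSVZ: AGSVZ={G,T} ∩ CR={C,G} → {G} (+0)
site 1, node AZ: A={T} ∩ Z={T} → {T} (+0)
site 1, node AVZ: AZ={T} ∪ V={A} → {A,T} (+1)
site 1, node GS: G={A} ∪ S={G} → {A,G} (+1)
site 1, node AGSVZ: AVZ={A,T} ∩ GS={A,G} → {A} (+0)
site 1, node CR: C={T} ∩ R={T} → {T} (+0)
site 1, node ACGRSVZ: AGSVZ={A} ∪ CR={T} → {A,T} (+1)
site 2, node AZ: A={A} ∩ Z={A} → {A} (+0)
site 2, node AVZ: AZ={A} ∪ V={G} → {A,G} (+1)
site 2, node GS: G={A} ∩ S={A} → {A} (+0)
site 2, node AGSVZ: AVZ={A,G} ∩ GS={A} → {A} (+0)
site 2, node CR: C={C} ∪ R={A} → {A,C} (+1)
site 2, node ACGRSVZ: AGSVZ={A} ∩ CR={A,C} → {A} (+0)
site 3, node AZ: A={G} ∪ Z={C} → {C,G} (+1)
site 3, node AVZ: AZ={C,G} ∩ V={G} → {G} (+0)
site 3, node GS: G={T} ∪ S={C} → {C,T} (+1)
site 3, node AGSVZ: AVZ={G} ∪ GS={C,T} → {C,G,T} (+1)
site 3, node CR: C={C} ∪ R={G} → {C,G} (+1)
site 3, node ACGRSVZ: AGSVZ={C,G,T} ∩ CR={C,G} → {C,G} (+0)
site 4, node AZ: A={T} ∪ Z={A} → {A,T} (+1)
site 4, node AVZ: AZ={A,T} ∪ V={G} → {A,G,T} (+1)
site 4, node GS: G={G} ∪ S={A} → {A,G} (+1)
site 4, node AGSVZ: AVZ={A,G,T} ∩ GS={A,G} → {A,G} (+0)
site 4, node CR: C={T} ∪ R={G} → {G,T} (+1)
site 4, node ACGRSVZ: AGSVZ={A,G} ∩ CR={G,T} → {G} (+0)
per-site changes: [4, 3, 2, 4, 4]; total = 17

A,G,T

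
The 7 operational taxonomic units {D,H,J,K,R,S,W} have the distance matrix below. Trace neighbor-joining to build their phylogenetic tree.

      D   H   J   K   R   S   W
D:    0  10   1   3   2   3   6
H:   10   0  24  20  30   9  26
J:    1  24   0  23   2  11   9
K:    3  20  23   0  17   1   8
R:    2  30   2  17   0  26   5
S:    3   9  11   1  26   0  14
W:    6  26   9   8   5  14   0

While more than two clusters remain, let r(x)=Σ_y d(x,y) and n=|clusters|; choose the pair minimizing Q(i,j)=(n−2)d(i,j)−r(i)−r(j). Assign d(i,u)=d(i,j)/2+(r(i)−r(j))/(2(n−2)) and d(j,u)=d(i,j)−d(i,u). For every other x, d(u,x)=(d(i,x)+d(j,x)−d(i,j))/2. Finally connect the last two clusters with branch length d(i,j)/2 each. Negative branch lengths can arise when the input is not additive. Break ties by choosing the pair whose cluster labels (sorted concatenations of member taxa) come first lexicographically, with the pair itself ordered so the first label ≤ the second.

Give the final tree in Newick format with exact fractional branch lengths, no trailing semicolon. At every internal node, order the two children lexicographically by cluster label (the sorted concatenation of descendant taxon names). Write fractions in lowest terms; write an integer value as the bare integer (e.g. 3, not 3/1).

((((D:-59/12,((J:-1/5,R:11/5):33/8,W:15/8):31/6):131/32,K:81/32):111/32,H:365/32):-77/64,S:-77/64)

step 1: merge (J,R) at d=2, Q=-142; branch lengths J→-1/5, R→11/5; new cluster JR
  updated: d(D,JR)=1/2, d(H,JR)=26, d(JR,K)=19, d(JR,S)=35/2, d(JR,W)=6
step 2: merge (JR,W) at d=6, Q=-105; branch lengths JR→33/8, W→15/8; new cluster JRW
  updated: d(D,JRW)=1/4, d(H,JRW)=23, d(JRW,K)=21/2, d(JRW,S)=51/4
step 3: merge (D,JRW) at d=1/4, Q=-62; branch lengths D→-59/12, JRW→31/6; new cluster DJRW
  updated: d(DJRW,H)=131/8, d(DJRW,K)=53/8, d(DJRW,S)=31/4
step 4: merge (DJRW,K) at d=53/8, Q=-361/8; branch lengths DJRW→131/32, K→81/32; new cluster DJKRW
  updated: d(DJKRW,H)=119/8, d(DJKRW,S)=17/16
step 5: merge (DJKRW,H) at d=119/8, Q=-399/16; branch lengths DJKRW→111/32, H→365/32; new cluster DHJKRW
  updated: d(DHJKRW,S)=-77/32
step 6: merge (DHJKRW,S) at d=-77/32; branch lengths DHJKRW→-77/64, S→-77/64; new cluster DHJKRSW
final tree: ((((D:-59/12,((J:-1/5,R:11/5):33/8,W:15/8):31/6):131/32,K:81/32):111/32,H:365/32):-77/64,S:-77/64)
total length: 875/32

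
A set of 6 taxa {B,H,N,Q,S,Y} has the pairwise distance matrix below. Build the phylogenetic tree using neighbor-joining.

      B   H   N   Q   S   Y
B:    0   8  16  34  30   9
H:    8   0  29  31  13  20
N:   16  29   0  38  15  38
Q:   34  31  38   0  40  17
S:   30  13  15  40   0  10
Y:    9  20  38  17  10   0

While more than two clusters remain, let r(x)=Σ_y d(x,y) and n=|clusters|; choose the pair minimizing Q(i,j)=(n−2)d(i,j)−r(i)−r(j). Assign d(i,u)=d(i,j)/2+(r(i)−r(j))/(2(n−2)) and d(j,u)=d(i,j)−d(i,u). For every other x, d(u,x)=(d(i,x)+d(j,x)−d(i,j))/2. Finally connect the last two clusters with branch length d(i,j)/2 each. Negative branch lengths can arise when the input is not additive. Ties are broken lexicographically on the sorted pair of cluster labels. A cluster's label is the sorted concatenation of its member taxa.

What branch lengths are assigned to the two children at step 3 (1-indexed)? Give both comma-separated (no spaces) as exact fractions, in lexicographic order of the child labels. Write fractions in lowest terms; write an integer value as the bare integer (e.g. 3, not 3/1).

step 1: merge (Q,Y) at d=17, Q=-186; branch lengths Q→67/4, Y→1/4; new cluster QY
  updated: d(B,QY)=13, d(H,QY)=17, d(N,QY)=59/2, d(QY,S)=33/2
step 2: merge (N,S) at d=15, Q=-119; branch lengths N→10, S→5; new cluster NS
  updated: d(B,NS)=31/2, d(H,NS)=27/2, d(NS,QY)=31/2
step 3: merge (B,H) at d=8, Q=-59; branch lengths B→7/2, H→9/2; new cluster BH
  updated: d(BH,NS)=21/2, d(BH,QY)=11
step 4: merge (BH,NS) at d=21/2, Q=-37; branch lengths BH→3, NS→15/2; new cluster BHNS
  updated: d(BHNS,QY)=8
step 5: merge (BHNS,QY) at d=8; branch lengths BHNS→4, QY→4; new cluster BHNQSY
final tree: (((B:7/2,H:9/2):3,(N:10,S:5):15/2):4,(Q:67/4,Y:1/4):4)
total length: 117/2

7/2,9/2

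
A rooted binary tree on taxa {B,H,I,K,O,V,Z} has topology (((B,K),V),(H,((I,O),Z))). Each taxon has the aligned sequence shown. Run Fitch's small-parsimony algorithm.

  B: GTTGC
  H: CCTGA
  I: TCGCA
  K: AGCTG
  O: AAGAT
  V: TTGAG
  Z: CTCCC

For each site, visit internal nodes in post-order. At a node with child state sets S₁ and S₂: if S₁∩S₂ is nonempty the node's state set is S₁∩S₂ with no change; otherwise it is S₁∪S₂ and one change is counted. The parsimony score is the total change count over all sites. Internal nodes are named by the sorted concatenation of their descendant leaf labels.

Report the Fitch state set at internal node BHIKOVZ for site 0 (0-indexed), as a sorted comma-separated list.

[col 0] BK: children B:{G}, K:{A} ∪→ {A,G}; cost 1
[col 0] BKV: children BK:{A,G}, V:{T} ∪→ {A,G,T}; cost 1
[col 0] IO: children I:{T}, O:{A} ∪→ {A,T}; cost 1
[col 0] IOZ: children IO:{A,T}, Z:{C} ∪→ {A,C,T}; cost 1
[col 0] HIOZ: children H:{C}, IOZ:{A,C,T} ∩→ {C}; cost 0
[col 0] BHIKOVZ: children BKV:{A,G,T}, HIOZ:{C} ∪→ {A,C,G,T}; cost 1
[col 1] BK: children B:{T}, K:{G} ∪→ {G,T}; cost 1
[col 1] BKV: children BK:{G,T}, V:{T} ∩→ {T}; cost 0
[col 1] IO: children I:{C}, O:{A} ∪→ {A,C}; cost 1
[col 1] IOZ: children IO:{A,C}, Z:{T} ∪→ {A,C,T}; cost 1
[col 1] HIOZ: children H:{C}, IOZ:{A,C,T} ∩→ {C}; cost 0
[col 1] BHIKOVZ: children BKV:{T}, HIOZ:{C} ∪→ {C,T}; cost 1
[col 2] BK: children B:{T}, K:{C} ∪→ {C,T}; cost 1
[col 2] BKV: children BK:{C,T}, V:{G} ∪→ {C,G,T}; cost 1
[col 2] IO: children I:{G}, O:{G} ∩→ {G}; cost 0
[col 2] IOZ: children IO:{G}, Z:{C} ∪→ {C,G}; cost 1
[col 2] HIOZ: children H:{T}, IOZ:{C,G} ∪→ {C,G,T}; cost 1
[col 2] BHIKOVZ: children BKV:{C,G,T}, HIOZ:{C,G,T} ∩→ {C,G,T}; cost 0
[col 3] BK: children B:{G}, K:{T} ∪→ {G,T}; cost 1
[col 3] BKV: children BK:{G,T}, V:{A} ∪→ {A,G,T}; cost 1
[col 3] IO: children I:{C}, O:{A} ∪→ {A,C}; cost 1
[col 3] IOZ: children IO:{A,C}, Z:{C} ∩→ {C}; cost 0
[col 3] HIOZ: children H:{G}, IOZ:{C} ∪→ {C,G}; cost 1
[col 3] BHIKOVZ: children BKV:{A,G,T}, HIOZ:{C,G} ∩→ {G}; cost 0
[col 4] BK: children B:{C}, K:{G} ∪→ {C,G}; cost 1
[col 4] BKV: children BK:{C,G}, V:{G} ∩→ {G}; cost 0
[col 4] IO: children I:{A}, O:{T} ∪→ {A,T}; cost 1
[col 4] IOZ: children IO:{A,T}, Z:{C} ∪→ {A,C,T}; cost 1
[col 4] HIOZ: children H:{A}, IOZ:{A,C,T} ∩→ {A}; cost 0
[col 4] BHIKOVZ: children BKV:{G}, HIOZ:{A} ∪→ {A,G}; cost 1
per-site changes: [5, 4, 4, 4, 4]; total = 21

A,C,G,T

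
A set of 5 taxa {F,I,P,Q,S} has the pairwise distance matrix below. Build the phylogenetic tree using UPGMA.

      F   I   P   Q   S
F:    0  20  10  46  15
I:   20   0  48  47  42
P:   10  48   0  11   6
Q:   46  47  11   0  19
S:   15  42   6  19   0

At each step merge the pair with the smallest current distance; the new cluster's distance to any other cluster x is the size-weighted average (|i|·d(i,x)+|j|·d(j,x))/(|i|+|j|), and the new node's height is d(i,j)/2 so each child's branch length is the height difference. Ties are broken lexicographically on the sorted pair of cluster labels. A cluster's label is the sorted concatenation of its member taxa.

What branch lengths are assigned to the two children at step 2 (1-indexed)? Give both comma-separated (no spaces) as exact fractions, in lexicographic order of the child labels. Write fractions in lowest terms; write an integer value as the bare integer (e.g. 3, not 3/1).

25/4,13/4

iteration 1: select P,S (d=6); attach at lengths (3, 3); label the merged cluster PS
  updated: d(F,PS)=25/2, d(I,PS)=45, d(PS,Q)=15
iteration 2: select F,PS (d=25/2); attach at lengths (25/4, 13/4); label the merged cluster FPS
  updated: d(FPS,I)=110/3, d(FPS,Q)=76/3
iteration 3: select FPS,Q (d=76/3); attach at lengths (77/12, 38/3); label the merged cluster FPQS
  updated: d(FPQS,I)=157/4
iteration 4: select FPQS,I (d=157/4); attach at lengths (167/24, 157/8); label the merged cluster FIPQS
final tree: (((F:25/4,(P:3,S:3):13/4):77/12,Q:38/3):167/24,I:157/8)
total length: 367/6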